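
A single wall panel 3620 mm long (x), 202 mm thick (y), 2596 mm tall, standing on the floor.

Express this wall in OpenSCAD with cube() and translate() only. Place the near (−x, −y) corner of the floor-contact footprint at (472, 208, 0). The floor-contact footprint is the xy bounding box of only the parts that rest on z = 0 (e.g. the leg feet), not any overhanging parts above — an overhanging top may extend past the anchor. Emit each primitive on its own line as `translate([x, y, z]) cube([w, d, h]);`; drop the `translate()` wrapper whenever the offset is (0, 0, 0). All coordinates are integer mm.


translate([472, 208, 0]) cube([3620, 202, 2596]);


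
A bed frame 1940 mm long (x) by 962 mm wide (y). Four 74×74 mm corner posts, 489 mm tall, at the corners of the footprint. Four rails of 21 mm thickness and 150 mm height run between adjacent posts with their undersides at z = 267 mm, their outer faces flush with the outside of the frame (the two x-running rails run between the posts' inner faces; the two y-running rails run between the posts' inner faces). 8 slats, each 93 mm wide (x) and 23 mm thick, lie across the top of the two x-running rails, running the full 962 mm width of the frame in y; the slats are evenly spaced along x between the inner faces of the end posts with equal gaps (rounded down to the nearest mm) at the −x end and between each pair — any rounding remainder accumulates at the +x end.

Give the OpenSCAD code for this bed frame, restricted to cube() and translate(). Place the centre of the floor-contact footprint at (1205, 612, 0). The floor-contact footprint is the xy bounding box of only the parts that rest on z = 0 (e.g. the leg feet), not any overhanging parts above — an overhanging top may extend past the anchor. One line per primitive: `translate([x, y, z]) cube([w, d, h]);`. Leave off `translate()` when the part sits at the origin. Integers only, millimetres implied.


translate([235, 131, 0]) cube([74, 74, 489]);
translate([235, 1019, 0]) cube([74, 74, 489]);
translate([2101, 131, 0]) cube([74, 74, 489]);
translate([2101, 1019, 0]) cube([74, 74, 489]);
translate([309, 131, 267]) cube([1792, 21, 150]);
translate([309, 1072, 267]) cube([1792, 21, 150]);
translate([235, 205, 267]) cube([21, 814, 150]);
translate([2154, 205, 267]) cube([21, 814, 150]);
translate([425, 131, 417]) cube([93, 962, 23]);
translate([634, 131, 417]) cube([93, 962, 23]);
translate([843, 131, 417]) cube([93, 962, 23]);
translate([1052, 131, 417]) cube([93, 962, 23]);
translate([1261, 131, 417]) cube([93, 962, 23]);
translate([1470, 131, 417]) cube([93, 962, 23]);
translate([1679, 131, 417]) cube([93, 962, 23]);
translate([1888, 131, 417]) cube([93, 962, 23]);


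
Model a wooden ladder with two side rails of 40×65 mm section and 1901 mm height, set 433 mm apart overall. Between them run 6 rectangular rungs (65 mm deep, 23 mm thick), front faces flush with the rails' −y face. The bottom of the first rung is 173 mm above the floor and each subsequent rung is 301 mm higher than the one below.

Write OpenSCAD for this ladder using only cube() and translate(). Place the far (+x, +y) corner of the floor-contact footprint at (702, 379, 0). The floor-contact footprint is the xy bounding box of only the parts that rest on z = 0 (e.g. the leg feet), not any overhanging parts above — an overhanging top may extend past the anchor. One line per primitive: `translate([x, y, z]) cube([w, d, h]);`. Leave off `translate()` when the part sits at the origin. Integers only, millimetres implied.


translate([269, 314, 0]) cube([40, 65, 1901]);
translate([662, 314, 0]) cube([40, 65, 1901]);
translate([309, 314, 173]) cube([353, 65, 23]);
translate([309, 314, 474]) cube([353, 65, 23]);
translate([309, 314, 775]) cube([353, 65, 23]);
translate([309, 314, 1076]) cube([353, 65, 23]);
translate([309, 314, 1377]) cube([353, 65, 23]);
translate([309, 314, 1678]) cube([353, 65, 23]);


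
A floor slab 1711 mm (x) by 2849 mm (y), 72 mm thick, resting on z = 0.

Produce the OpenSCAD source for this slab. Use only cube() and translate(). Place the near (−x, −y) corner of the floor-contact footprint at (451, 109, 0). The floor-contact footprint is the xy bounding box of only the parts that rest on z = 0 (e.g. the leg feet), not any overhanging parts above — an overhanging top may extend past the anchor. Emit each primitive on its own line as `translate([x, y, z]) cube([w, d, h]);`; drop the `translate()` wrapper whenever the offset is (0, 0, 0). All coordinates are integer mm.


translate([451, 109, 0]) cube([1711, 2849, 72]);


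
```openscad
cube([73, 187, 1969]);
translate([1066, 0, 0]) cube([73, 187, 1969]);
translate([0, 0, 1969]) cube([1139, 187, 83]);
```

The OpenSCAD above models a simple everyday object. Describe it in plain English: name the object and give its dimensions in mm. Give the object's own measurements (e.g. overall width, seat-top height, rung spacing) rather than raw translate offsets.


A door frame. The clear opening is 993 mm wide and 1969 mm high. Two 73 mm wide jambs, 187 mm deep, stand either side of the opening from the floor to the top of the opening. A 83 mm thick head sits across the top of both jambs, spanning the full outside width of the frame.


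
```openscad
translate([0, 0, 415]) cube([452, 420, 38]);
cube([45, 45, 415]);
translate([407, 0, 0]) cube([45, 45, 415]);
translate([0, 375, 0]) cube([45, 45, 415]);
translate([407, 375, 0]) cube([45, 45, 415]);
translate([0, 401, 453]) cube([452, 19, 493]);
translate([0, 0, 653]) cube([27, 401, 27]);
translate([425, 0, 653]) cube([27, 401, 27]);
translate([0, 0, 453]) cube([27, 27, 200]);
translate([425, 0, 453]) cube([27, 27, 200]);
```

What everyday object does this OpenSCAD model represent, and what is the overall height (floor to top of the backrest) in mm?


A chair. The overall height is 946 mm.

A slab on four corner posts with a tall panel at the back — a chair. The seat slab sits at z = 415 with thickness 38, and the 493 mm backrest starts at the seat top, so the overall height is 415 + 38 + 493 = 946 mm.


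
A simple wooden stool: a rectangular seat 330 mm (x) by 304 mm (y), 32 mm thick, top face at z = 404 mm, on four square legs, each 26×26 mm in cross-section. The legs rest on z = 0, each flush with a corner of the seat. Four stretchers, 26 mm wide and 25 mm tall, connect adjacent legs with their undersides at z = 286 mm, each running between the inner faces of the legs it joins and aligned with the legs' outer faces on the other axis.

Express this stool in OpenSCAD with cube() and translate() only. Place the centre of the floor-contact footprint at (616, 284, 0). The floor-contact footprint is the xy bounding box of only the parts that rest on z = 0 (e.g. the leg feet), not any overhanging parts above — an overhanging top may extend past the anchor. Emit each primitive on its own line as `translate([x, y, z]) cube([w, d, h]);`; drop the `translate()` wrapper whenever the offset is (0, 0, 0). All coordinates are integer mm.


// leg_h = 404 - 32 = 372
// stretcher span = 330 - 2*26 = 278
translate([451, 132, 372]) cube([330, 304, 32]);
translate([451, 132, 0]) cube([26, 26, 372]);
translate([755, 132, 0]) cube([26, 26, 372]);
translate([451, 410, 0]) cube([26, 26, 372]);
translate([755, 410, 0]) cube([26, 26, 372]);
translate([477, 132, 286]) cube([278, 26, 25]);
translate([477, 410, 286]) cube([278, 26, 25]);
translate([451, 158, 286]) cube([26, 252, 25]);
translate([755, 158, 286]) cube([26, 252, 25]);


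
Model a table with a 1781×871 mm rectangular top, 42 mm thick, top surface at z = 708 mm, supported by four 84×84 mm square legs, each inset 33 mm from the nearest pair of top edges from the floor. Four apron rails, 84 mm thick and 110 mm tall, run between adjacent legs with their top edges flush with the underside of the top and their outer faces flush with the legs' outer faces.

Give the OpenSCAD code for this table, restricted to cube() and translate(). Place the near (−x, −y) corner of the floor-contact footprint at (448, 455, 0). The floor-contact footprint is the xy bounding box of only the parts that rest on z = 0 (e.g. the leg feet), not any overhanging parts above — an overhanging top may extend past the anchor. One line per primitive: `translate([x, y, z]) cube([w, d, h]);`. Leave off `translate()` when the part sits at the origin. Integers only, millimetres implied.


translate([415, 422, 666]) cube([1781, 871, 42]);
translate([448, 455, 0]) cube([84, 84, 666]);
translate([2079, 455, 0]) cube([84, 84, 666]);
translate([448, 1176, 0]) cube([84, 84, 666]);
translate([2079, 1176, 0]) cube([84, 84, 666]);
translate([532, 455, 556]) cube([1547, 84, 110]);
translate([532, 1176, 556]) cube([1547, 84, 110]);
translate([448, 539, 556]) cube([84, 637, 110]);
translate([2079, 539, 556]) cube([84, 637, 110]);


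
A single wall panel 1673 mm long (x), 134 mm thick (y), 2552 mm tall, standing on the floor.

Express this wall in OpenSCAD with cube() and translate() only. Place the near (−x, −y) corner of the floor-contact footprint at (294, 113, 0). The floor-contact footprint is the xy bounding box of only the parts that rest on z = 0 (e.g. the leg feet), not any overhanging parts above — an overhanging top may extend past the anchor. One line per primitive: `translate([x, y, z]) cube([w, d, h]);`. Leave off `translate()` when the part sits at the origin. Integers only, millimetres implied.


translate([294, 113, 0]) cube([1673, 134, 2552]);


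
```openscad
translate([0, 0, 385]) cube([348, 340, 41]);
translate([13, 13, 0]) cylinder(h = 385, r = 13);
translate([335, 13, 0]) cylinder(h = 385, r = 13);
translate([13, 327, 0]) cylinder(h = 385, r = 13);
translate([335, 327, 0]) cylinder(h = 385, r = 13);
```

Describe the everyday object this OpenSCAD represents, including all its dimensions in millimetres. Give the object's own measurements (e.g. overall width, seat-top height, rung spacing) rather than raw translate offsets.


A simple wooden stool: a rectangular seat 348 mm (x) by 340 mm (y), 41 mm thick, top face at z = 426 mm, on four round legs, each 26 mm in diameter. The legs rest on z = 0, each leg's axis is inset half a diameter from the nearest pair of seat edges (so the leg's bounding box is flush with the corner).


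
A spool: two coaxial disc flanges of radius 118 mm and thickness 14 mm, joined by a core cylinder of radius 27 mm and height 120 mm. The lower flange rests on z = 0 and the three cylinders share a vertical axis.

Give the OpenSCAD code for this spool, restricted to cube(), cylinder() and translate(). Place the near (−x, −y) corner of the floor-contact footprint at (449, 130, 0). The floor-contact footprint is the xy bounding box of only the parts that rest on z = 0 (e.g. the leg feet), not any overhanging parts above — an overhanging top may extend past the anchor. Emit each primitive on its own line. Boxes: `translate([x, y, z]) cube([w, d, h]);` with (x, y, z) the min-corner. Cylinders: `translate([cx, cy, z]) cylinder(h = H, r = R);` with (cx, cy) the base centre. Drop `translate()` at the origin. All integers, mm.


translate([567, 248, 0]) cylinder(h = 14, r = 118);
translate([567, 248, 14]) cylinder(h = 120, r = 27);
translate([567, 248, 134]) cylinder(h = 14, r = 118);


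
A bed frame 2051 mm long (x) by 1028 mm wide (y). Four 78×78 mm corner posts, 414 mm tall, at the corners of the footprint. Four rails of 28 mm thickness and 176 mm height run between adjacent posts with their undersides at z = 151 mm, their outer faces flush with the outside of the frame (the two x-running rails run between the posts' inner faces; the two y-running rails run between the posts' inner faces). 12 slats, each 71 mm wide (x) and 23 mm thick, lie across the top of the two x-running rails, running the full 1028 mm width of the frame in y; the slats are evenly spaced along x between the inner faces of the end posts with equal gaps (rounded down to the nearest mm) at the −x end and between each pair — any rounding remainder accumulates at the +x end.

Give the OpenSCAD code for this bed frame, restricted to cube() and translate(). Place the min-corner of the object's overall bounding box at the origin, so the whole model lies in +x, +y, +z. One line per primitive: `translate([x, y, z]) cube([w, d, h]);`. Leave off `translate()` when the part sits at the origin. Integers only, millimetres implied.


cube([78, 78, 414]);
translate([0, 950, 0]) cube([78, 78, 414]);
translate([1973, 0, 0]) cube([78, 78, 414]);
translate([1973, 950, 0]) cube([78, 78, 414]);
translate([78, 0, 151]) cube([1895, 28, 176]);
translate([78, 1000, 151]) cube([1895, 28, 176]);
translate([0, 78, 151]) cube([28, 872, 176]);
translate([2023, 78, 151]) cube([28, 872, 176]);
translate([158, 0, 327]) cube([71, 1028, 23]);
translate([309, 0, 327]) cube([71, 1028, 23]);
translate([460, 0, 327]) cube([71, 1028, 23]);
translate([611, 0, 327]) cube([71, 1028, 23]);
translate([762, 0, 327]) cube([71, 1028, 23]);
translate([913, 0, 327]) cube([71, 1028, 23]);
translate([1064, 0, 327]) cube([71, 1028, 23]);
translate([1215, 0, 327]) cube([71, 1028, 23]);
translate([1366, 0, 327]) cube([71, 1028, 23]);
translate([1517, 0, 327]) cube([71, 1028, 23]);
translate([1668, 0, 327]) cube([71, 1028, 23]);
translate([1819, 0, 327]) cube([71, 1028, 23]);


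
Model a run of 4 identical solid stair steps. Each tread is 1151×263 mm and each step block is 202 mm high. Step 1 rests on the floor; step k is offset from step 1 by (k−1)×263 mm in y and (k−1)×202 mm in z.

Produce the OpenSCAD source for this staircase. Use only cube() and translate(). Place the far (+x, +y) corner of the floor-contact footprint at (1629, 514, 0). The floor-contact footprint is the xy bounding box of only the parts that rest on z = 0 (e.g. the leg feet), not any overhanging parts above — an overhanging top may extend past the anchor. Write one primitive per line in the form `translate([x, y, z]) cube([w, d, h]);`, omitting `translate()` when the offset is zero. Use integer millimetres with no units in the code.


translate([478, 251, 0]) cube([1151, 263, 202]);
translate([478, 514, 202]) cube([1151, 263, 202]);
translate([478, 777, 404]) cube([1151, 263, 202]);
translate([478, 1040, 606]) cube([1151, 263, 202]);


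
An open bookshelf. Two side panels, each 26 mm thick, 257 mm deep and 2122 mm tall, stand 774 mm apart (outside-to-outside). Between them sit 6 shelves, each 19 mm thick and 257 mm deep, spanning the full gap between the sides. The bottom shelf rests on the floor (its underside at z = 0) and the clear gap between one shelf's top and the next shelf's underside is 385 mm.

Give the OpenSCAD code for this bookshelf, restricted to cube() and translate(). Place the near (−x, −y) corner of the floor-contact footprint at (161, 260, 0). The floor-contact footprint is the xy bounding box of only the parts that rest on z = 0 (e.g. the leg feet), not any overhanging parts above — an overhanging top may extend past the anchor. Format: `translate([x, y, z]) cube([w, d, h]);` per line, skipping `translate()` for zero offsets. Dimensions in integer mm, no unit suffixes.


translate([161, 260, 0]) cube([26, 257, 2122]);
translate([909, 260, 0]) cube([26, 257, 2122]);
translate([187, 260, 0]) cube([722, 257, 19]);
translate([187, 260, 404]) cube([722, 257, 19]);
translate([187, 260, 808]) cube([722, 257, 19]);
translate([187, 260, 1212]) cube([722, 257, 19]);
translate([187, 260, 1616]) cube([722, 257, 19]);
translate([187, 260, 2020]) cube([722, 257, 19]);


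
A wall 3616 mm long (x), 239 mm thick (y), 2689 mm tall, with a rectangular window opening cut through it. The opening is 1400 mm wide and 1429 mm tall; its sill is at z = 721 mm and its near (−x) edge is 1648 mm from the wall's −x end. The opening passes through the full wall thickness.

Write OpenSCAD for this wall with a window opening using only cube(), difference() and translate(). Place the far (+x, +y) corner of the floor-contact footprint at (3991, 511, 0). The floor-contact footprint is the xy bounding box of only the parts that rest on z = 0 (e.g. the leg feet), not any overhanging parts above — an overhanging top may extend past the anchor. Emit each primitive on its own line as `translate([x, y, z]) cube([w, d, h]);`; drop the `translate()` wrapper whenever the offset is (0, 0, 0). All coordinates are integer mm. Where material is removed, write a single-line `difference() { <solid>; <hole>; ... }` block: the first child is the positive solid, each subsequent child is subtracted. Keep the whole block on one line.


difference() { translate([375, 272, 0]) cube([3616, 239, 2689]); translate([2023, 272, 721]) cube([1400, 239, 1429]); }


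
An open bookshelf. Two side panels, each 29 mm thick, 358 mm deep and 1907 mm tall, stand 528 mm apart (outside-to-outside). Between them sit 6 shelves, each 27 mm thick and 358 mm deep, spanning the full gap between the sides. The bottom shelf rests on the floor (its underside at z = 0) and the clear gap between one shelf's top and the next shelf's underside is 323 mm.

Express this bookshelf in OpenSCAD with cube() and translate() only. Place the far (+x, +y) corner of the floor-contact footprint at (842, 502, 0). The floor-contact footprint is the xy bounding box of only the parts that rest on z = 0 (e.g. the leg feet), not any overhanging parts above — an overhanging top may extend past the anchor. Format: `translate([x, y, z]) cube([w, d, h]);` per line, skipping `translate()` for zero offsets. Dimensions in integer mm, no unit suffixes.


translate([314, 144, 0]) cube([29, 358, 1907]);
translate([813, 144, 0]) cube([29, 358, 1907]);
translate([343, 144, 0]) cube([470, 358, 27]);
translate([343, 144, 350]) cube([470, 358, 27]);
translate([343, 144, 700]) cube([470, 358, 27]);
translate([343, 144, 1050]) cube([470, 358, 27]);
translate([343, 144, 1400]) cube([470, 358, 27]);
translate([343, 144, 1750]) cube([470, 358, 27]);


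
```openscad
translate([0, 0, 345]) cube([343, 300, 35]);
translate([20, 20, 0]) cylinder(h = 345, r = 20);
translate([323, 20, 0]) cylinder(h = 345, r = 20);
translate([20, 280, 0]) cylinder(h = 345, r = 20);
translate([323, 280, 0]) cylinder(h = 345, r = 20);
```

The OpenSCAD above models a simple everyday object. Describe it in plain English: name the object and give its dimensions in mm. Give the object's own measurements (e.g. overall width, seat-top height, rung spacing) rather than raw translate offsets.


A simple wooden stool: a rectangular seat 343 mm (x) by 300 mm (y), 35 mm thick, top face at z = 380 mm, on four round legs, each 40 mm in diameter. The legs rest on z = 0, each leg's axis is inset half a diameter from the nearest pair of seat edges (so the leg's bounding box is flush with the corner).


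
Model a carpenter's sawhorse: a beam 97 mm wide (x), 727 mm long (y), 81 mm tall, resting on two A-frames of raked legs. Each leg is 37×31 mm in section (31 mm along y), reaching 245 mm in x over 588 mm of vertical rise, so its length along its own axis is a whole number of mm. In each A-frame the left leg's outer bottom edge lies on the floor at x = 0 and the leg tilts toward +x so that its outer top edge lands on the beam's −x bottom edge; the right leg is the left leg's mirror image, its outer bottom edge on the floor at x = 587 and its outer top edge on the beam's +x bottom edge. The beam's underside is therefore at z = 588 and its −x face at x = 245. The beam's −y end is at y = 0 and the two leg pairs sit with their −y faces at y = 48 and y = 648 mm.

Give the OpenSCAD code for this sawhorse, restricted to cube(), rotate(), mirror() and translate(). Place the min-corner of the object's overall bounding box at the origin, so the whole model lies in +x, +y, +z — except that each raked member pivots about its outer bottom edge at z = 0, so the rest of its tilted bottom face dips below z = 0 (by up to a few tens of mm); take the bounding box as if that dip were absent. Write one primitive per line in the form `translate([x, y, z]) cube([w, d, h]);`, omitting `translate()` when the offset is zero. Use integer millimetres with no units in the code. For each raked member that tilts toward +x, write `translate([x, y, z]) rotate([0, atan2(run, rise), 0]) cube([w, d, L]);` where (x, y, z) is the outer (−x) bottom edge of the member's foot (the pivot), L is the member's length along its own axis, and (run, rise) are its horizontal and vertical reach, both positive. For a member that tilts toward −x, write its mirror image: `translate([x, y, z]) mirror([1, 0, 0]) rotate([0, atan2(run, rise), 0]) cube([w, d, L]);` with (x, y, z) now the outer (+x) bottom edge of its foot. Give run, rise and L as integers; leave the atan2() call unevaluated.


translate([245, 0, 588]) cube([97, 727, 81]);
translate([0, 48, 0]) rotate([0, atan2(245, 588), 0]) cube([37, 31, 637]);
translate([587, 48, 0]) mirror([1, 0, 0]) rotate([0, atan2(245, 588), 0]) cube([37, 31, 637]);
translate([0, 648, 0]) rotate([0, atan2(245, 588), 0]) cube([37, 31, 637]);
translate([587, 648, 0]) mirror([1, 0, 0]) rotate([0, atan2(245, 588), 0]) cube([37, 31, 637]);


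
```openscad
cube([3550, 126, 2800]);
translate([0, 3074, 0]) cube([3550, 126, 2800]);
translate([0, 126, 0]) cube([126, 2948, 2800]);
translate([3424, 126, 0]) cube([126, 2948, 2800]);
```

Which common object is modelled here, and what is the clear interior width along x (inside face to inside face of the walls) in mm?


A house (or room) frame. The interior width is 3298 mm.

Four 2800 mm walls enclosing a rectangle with no floor or roof — a room or house frame. Outside width is 3550 mm and wall thickness is 126 mm, so the interior width is 3550 − 2 × 126 = 3298 mm.


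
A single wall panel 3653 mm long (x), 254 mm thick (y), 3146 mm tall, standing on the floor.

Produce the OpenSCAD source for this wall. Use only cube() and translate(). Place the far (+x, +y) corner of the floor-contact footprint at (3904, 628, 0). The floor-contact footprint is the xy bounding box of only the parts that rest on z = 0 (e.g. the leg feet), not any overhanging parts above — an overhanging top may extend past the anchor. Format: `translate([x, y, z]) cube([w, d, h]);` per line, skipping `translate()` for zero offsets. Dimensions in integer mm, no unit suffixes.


translate([251, 374, 0]) cube([3653, 254, 3146]);


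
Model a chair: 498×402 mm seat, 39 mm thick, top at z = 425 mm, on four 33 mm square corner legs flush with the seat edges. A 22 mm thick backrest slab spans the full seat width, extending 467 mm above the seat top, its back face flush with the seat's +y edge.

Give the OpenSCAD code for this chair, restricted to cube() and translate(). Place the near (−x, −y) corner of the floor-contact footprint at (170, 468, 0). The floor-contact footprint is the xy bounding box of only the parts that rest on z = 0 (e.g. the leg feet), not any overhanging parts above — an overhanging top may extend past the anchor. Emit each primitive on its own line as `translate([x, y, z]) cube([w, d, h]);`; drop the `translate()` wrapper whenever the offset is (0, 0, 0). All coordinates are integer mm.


// leg_h = 425 - 39 = 386
translate([170, 468, 386]) cube([498, 402, 39]);
translate([170, 468, 0]) cube([33, 33, 386]);
translate([635, 468, 0]) cube([33, 33, 386]);
translate([170, 837, 0]) cube([33, 33, 386]);
translate([635, 837, 0]) cube([33, 33, 386]);
translate([170, 848, 425]) cube([498, 22, 467]);


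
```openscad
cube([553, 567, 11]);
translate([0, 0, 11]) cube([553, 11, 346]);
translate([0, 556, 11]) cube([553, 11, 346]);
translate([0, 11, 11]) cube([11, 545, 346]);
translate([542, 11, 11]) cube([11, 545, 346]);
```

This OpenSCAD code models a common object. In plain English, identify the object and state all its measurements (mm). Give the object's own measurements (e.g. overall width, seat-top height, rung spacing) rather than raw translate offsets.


An open-topped rectangular box: outside dimensions 553×567×357 mm, with a uniform wall and base thickness of 11 mm. The base is a full 553×567 slab on the floor; four walls sit on top of the base. The front and back walls (the −y and +y sides) span the full width; the two side walls fit between them.


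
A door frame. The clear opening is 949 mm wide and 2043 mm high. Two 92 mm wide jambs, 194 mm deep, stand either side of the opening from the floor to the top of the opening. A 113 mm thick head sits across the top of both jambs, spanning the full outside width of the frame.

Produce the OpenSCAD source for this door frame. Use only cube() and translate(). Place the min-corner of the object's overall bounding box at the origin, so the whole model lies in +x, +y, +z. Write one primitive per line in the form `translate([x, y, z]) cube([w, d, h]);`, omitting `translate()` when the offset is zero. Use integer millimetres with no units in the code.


cube([92, 194, 2043]);
translate([1041, 0, 0]) cube([92, 194, 2043]);
translate([0, 0, 2043]) cube([1133, 194, 113]);


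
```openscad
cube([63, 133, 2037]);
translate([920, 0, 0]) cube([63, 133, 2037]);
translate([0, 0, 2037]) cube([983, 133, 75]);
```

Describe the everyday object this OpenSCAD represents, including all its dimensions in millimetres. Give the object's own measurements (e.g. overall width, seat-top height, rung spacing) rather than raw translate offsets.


A door frame. The clear opening is 857 mm wide and 2037 mm high. Two 63 mm wide jambs, 133 mm deep, stand either side of the opening from the floor to the top of the opening. A 75 mm thick head sits across the top of both jambs, spanning the full outside width of the frame.


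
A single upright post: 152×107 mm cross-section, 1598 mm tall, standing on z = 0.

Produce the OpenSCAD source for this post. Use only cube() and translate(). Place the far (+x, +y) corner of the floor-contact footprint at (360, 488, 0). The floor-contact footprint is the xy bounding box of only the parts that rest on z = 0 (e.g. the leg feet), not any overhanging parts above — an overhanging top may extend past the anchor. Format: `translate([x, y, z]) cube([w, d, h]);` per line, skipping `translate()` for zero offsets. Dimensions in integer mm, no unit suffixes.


translate([208, 381, 0]) cube([152, 107, 1598]);


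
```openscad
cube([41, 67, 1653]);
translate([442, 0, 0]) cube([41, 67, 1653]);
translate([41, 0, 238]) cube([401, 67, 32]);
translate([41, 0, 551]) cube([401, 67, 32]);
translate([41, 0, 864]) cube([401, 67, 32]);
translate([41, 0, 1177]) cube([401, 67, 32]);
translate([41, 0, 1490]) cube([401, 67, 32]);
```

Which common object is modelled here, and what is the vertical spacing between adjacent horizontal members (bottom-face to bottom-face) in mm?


A ladder. The rung spacing is 313 mm.

Two tall 41×67 posts with 5 short bars between them — a ladder. Adjacent rungs sit at z = 238 and z = 551, so the spacing is 551 − 238 = 313 mm.


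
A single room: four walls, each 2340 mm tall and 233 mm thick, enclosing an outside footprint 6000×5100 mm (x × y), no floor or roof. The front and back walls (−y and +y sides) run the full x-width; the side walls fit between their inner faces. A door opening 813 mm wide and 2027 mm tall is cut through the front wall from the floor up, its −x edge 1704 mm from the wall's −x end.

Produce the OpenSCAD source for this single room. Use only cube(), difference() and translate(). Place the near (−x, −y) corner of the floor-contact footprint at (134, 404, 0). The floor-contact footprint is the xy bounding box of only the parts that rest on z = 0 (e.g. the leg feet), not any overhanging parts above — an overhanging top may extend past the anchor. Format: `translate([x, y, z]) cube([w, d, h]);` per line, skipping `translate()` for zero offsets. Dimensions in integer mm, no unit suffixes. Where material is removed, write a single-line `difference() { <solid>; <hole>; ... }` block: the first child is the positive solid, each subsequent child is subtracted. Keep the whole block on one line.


difference() { translate([134, 404, 0]) cube([6000, 233, 2340]); translate([1838, 404, 0]) cube([813, 233, 2027]); }
translate([134, 5271, 0]) cube([6000, 233, 2340]);
translate([134, 637, 0]) cube([233, 4634, 2340]);
translate([5901, 637, 0]) cube([233, 4634, 2340]);


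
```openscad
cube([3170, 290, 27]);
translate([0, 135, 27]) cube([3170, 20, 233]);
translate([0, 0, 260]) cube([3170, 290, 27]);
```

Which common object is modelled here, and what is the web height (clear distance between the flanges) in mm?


An I-beam. The web height is 233 mm.

Two wide flanges with a thin centred web — an I-beam. Overall 287 mm minus two 27 mm flanges gives a web of 287 − 2·27 = 233 mm.


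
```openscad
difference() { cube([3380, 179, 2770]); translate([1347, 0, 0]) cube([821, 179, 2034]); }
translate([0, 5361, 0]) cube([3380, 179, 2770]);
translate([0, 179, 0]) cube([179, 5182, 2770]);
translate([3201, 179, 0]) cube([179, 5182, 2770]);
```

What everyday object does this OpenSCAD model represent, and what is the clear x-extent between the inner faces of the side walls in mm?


A single room. The interior width is 3022 mm.

Four walls enclosing a rectangle with a door in the front wall — a room. Outside width 3380 minus two 179 mm walls gives 3022 mm.


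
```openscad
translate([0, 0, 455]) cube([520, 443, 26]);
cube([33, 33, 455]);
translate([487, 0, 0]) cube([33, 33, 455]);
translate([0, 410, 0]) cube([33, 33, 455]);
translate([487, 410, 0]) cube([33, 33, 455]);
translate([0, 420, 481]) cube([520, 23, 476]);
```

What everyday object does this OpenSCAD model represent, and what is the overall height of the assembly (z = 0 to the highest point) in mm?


A chair. The overall height is 957 mm.

A slab on four corner posts with a tall panel at the back — a chair. The seat slab sits at z = 455 with thickness 26, and the 476 mm backrest starts at the seat top, so the overall height is 455 + 26 + 476 = 957 mm.


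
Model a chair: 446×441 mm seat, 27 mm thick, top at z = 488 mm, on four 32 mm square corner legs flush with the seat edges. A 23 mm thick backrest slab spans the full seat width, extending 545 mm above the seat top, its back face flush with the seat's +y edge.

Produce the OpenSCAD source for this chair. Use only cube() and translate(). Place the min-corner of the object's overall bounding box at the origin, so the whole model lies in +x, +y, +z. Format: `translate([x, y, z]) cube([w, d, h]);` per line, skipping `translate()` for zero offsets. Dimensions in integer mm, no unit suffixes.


translate([0, 0, 461]) cube([446, 441, 27]);
cube([32, 32, 461]);
translate([414, 0, 0]) cube([32, 32, 461]);
translate([0, 409, 0]) cube([32, 32, 461]);
translate([414, 409, 0]) cube([32, 32, 461]);
translate([0, 418, 488]) cube([446, 23, 545]);


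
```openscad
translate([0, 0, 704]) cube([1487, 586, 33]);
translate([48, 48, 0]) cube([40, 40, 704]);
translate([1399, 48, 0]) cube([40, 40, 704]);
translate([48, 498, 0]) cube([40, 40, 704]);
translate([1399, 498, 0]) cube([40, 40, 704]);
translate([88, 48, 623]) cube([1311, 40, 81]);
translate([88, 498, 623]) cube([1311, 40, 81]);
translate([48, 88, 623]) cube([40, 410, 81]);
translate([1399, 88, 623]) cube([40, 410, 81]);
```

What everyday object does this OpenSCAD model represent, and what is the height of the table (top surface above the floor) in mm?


A table. The table height is 737 mm.

A 1487×586×33 slab sits at z = 704 on four 40 mm square posts — a table. The top surface is at 704 + 33 = 737 mm.


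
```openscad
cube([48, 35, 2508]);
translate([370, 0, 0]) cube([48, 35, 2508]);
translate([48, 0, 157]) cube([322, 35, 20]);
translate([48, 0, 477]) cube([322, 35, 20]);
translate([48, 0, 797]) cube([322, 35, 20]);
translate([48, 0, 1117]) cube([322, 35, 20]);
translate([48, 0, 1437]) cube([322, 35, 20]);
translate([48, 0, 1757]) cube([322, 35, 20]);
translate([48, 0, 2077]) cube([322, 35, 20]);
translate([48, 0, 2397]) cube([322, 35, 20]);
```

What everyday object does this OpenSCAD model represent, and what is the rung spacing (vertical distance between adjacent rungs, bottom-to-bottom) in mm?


A ladder. The rung spacing is 320 mm.

Two tall 48×35 posts with 8 short bars between them — a ladder. Adjacent rungs sit at z = 157 and z = 477, so the spacing is 477 − 157 = 320 mm.


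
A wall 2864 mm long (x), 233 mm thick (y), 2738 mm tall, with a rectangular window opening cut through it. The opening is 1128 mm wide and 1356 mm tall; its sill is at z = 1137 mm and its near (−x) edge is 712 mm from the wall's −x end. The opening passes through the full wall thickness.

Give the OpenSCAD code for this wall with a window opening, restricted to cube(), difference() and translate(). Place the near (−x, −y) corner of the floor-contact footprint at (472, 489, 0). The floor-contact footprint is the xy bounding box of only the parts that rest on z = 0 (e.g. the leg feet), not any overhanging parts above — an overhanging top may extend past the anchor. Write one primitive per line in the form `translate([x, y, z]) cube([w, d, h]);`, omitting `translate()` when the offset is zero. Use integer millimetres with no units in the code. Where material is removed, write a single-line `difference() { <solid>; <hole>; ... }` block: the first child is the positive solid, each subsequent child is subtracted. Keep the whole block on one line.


difference() { translate([472, 489, 0]) cube([2864, 233, 2738]); translate([1184, 489, 1137]) cube([1128, 233, 1356]); }


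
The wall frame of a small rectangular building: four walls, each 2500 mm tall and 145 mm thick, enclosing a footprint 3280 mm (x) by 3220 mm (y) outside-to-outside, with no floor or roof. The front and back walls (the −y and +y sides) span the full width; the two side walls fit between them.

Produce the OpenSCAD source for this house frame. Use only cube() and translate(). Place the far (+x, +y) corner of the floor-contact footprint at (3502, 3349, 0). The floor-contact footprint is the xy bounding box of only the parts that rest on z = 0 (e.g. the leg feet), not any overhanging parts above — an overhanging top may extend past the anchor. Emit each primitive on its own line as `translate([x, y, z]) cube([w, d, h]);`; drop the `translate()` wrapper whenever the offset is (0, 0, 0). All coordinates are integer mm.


translate([222, 129, 0]) cube([3280, 145, 2500]);
translate([222, 3204, 0]) cube([3280, 145, 2500]);
translate([222, 274, 0]) cube([145, 2930, 2500]);
translate([3357, 274, 0]) cube([145, 2930, 2500]);


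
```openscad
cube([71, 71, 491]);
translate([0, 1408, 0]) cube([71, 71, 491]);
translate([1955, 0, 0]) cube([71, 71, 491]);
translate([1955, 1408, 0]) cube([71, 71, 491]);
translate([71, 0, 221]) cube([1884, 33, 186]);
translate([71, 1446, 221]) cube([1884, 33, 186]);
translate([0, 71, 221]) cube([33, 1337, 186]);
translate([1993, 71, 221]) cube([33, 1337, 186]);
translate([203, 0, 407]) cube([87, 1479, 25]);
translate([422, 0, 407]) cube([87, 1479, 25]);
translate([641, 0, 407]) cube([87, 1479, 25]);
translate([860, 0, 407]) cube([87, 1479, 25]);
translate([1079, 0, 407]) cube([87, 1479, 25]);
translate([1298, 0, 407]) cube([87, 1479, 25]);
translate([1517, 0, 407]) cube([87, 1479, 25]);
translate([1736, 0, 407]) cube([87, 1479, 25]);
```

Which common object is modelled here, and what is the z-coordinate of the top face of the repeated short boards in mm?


A bed frame. The slat-top height is 432 mm.

Four posts, four rails, and a row of slats — a bed frame. Slats sit on the rails at z = 221 + 186 = 407; with slat thickness 25, the top is 432 mm.


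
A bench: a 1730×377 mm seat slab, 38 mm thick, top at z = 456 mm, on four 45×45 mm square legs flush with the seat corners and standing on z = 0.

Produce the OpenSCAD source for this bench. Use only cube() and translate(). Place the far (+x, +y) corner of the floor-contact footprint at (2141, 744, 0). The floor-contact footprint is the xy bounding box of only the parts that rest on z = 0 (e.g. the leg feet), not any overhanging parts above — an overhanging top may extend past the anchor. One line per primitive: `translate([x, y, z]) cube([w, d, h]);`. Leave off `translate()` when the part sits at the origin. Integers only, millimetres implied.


// leg_h = 456 − 38 = 418
translate([411, 367, 418]) cube([1730, 377, 38]);
translate([411, 367, 0]) cube([45, 45, 418]);
translate([411, 699, 0]) cube([45, 45, 418]);
translate([2096, 367, 0]) cube([45, 45, 418]);
translate([2096, 699, 0]) cube([45, 45, 418]);


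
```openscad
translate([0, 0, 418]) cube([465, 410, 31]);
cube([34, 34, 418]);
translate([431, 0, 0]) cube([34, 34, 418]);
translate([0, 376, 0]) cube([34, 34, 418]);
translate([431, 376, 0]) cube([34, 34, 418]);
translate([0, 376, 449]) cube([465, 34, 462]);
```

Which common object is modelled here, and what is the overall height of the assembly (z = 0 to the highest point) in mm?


A chair. The overall height is 911 mm.

A slab on four corner posts with a tall panel at the back — a chair. The seat slab sits at z = 418 with thickness 31, and the 462 mm backrest starts at the seat top, so the overall height is 418 + 31 + 462 = 911 mm.


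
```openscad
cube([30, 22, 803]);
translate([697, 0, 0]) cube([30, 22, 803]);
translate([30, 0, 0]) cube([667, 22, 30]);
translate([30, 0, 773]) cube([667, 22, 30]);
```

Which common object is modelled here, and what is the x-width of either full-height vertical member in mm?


A picture frame. The border width is 30 mm.

Four thin pieces enclosing a rectangular opening — a picture frame. The two full-height stiles are 803 mm tall; the top rail sits at z = 773 and is 30 mm tall, so the border above the opening is 803 − 773 = 30 mm, matching the stile x-width.


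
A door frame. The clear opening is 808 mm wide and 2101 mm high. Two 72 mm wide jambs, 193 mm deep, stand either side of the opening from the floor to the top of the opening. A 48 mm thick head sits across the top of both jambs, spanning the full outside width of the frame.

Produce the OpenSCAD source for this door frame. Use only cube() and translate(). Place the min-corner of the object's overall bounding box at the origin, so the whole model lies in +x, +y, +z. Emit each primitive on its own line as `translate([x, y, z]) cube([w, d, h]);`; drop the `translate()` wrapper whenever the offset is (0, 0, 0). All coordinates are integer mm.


cube([72, 193, 2101]);
translate([880, 0, 0]) cube([72, 193, 2101]);
translate([0, 0, 2101]) cube([952, 193, 48]);


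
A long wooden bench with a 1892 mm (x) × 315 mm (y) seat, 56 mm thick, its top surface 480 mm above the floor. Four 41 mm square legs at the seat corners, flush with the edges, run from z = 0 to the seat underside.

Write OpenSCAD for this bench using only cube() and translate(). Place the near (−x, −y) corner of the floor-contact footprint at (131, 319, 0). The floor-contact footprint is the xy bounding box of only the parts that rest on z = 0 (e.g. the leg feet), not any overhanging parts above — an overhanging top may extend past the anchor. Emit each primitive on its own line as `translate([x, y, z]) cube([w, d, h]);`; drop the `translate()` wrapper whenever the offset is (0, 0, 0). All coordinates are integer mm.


translate([131, 319, 424]) cube([1892, 315, 56]);
translate([131, 319, 0]) cube([41, 41, 424]);
translate([131, 593, 0]) cube([41, 41, 424]);
translate([1982, 319, 0]) cube([41, 41, 424]);
translate([1982, 593, 0]) cube([41, 41, 424]);


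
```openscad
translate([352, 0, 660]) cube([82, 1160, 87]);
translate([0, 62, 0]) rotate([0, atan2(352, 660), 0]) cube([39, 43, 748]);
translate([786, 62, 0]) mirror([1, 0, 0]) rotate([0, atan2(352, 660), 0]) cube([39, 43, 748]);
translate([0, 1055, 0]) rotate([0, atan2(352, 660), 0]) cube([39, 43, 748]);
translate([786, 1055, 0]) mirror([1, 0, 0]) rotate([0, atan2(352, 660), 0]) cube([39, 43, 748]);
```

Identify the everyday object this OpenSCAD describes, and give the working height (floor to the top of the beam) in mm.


A sawhorse. The overall height is 747 mm.

A beam across two mirrored pairs of raked legs — a sawhorse. The beam's underside is at z = 660 (matching the legs' vertical rise in atan2(352, 660)) and the beam is 87 mm tall, so its top is at 660 + 87 = 747 mm. The raked legs top out at the beam's underside, so that is the highest point.
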